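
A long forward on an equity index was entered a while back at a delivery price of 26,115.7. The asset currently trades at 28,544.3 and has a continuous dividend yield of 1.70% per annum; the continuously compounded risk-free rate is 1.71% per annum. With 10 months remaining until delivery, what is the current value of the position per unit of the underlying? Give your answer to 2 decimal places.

Current fair forward for the remaining 10 months: F = S·e^((r − q)·T), (r − q) = 0.0171 − 0.0170 = 0.0001
F = 28544.3 · e^(0.0001 × 10/12) = 28544.3 × 1.00008334 = 28546.6789
Value of long forward = (F − K)·e^(−rT) = (28546.6789 − 26115.7) · e^(−0.0171·10/12)
= 2430.9789 × 0.98585105 = 2396.58

2396.58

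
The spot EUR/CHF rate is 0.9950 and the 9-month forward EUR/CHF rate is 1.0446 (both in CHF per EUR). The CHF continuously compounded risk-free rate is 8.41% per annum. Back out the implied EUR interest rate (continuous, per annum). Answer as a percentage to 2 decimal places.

F = S·e^((r_CHF − r_EUR)T) ⇒ r_EUR = r_CHF − ln(F/S)/T
ln(1.0446/0.9950) = 0.048647; /(9/12) = 0.064863
r_EUR = 0.0841 − 0.064863 = 0.019237
r_EUR = 1.92%

1.92%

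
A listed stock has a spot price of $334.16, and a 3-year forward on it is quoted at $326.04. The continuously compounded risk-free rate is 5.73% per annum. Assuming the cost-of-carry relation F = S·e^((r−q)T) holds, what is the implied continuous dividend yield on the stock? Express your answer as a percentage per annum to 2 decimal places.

From F = S·e^((r−q)T): (r − q) = ln(F/S)/T
ln(326.04/334.16) = ln(0.975700) = -0.024600
(r − q) = -0.024600 / (3) = -0.008200
q = r − ln(F/S)/T = 0.0573 + 0.008200 = 0.065500
q = 6.55%

6.55%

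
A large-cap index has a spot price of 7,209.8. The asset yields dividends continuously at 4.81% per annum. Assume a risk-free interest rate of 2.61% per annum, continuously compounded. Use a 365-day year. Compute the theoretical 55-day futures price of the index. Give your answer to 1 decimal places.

F = S·e^((r − q)T) = 7209.8 · e^((0.0261 − 0.0481) × 55/365)
= 7209.8 · e^-0.003315 = 7209.8 × 0.996690
F = 7,185.9

7,185.9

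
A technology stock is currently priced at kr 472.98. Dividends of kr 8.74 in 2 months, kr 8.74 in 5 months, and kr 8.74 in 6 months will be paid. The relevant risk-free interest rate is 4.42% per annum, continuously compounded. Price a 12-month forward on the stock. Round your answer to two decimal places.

PV(dividends) I = 8.74·e^(−0.0442·2/12) + 8.74·e^(−0.0442·5/12) + 8.74·e^(−0.0442·6/12)
I = 8.6759 + 8.5805 + 8.5490 = 25.8054
F = (S − I)·e^(rT) = (472.98 − 25.8054) · e^(0.0442·12/12)
= 447.1746 · e^0.044200 = 447.1746 × 1.045191 = kr 467.38

kr 467.38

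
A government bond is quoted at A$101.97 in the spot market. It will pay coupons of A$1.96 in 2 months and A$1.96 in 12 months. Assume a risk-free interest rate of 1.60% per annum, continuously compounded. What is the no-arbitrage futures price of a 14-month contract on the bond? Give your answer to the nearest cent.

PV(coupons) I = 1.96·e^(−0.0160·2/12) + 1.96·e^(−0.0160·12/12)
I = 1.9548 + 1.9289 = 3.8837
F = (S − I)·e^(rT) = (101.97 − 3.8837) · e^(0.0160·14/12)
= 98.0863 · e^0.018667 = 98.0863 × 1.018842 = A$99.93

A$99.93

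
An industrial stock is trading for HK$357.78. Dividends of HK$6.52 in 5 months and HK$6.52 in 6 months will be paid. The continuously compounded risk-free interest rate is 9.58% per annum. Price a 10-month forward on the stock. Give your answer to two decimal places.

HK$374.00

PV(dividends) I = 6.52·e^(−0.0958·5/12) + 6.52·e^(−0.0958·6/12)
I = 6.2649 + 6.2151 = 12.4800
F = (S − I)·e^(rT) = (357.78 − 12.4800) · e^(0.0958·10/12)
= 345.3000 · e^0.079833 = 345.3000 × 1.083106 = HK$374.00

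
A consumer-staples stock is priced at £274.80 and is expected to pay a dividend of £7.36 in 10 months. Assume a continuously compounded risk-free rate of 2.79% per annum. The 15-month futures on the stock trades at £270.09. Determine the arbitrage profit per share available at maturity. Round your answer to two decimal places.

PV(dividends) I = 7.36·e^(−0.0279·10/12) = 7.1909
Fair futures F* = (S − I)·e^(rT) = (274.80 − 7.1909)·e^0.034875 = 267.6091 × 1.035490 = 277.1065
Market £270.09 < fair 277.1065: forward underpriced → reverse cash-and-carry (short the stock, invest proceeds at r, pay the dividends, go long the forward).
Profit at T = |F_mkt − F*| = |270.09 − 277.1065| = £7.02 per share

£7.02 per share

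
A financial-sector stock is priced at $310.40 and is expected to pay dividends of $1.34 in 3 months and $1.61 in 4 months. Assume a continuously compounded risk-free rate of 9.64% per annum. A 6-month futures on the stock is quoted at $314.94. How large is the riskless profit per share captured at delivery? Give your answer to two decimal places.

PV(dividends) I = 1.34·e^(−0.0964·3/12) + 1.61·e^(−0.0964·4/12) = 2.8672
Fair futures F* = (S − I)·e^(rT) = (310.40 − 2.8672)·e^0.048200 = 307.5328 × 1.049381 = 322.7191
Market $314.94 < fair 322.7191: forward underpriced → reverse cash-and-carry (short the stock, invest proceeds at r, pay the dividends, go long the forward).
Profit at T = |F_mkt − F*| = |314.94 − 322.7191| = $7.78 per share

$7.78 per share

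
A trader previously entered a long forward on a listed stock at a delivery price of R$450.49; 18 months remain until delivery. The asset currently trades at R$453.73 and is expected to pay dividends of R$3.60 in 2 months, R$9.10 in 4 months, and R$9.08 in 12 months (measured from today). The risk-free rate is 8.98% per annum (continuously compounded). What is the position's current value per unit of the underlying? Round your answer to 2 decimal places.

R$39.33

PV(remaining dividends) I = 3.60·e^(−0.0898·2/12) + 9.10·e^(−0.0898·4/12) + 9.08·e^(−0.0898·12/12) = 20.6783
Current forward F = (S − I)·e^(rT) = (453.73 − 20.6783)·e^(0.0898·18/12) = 433.0517 × 1.144193 = 495.4947
Value (long) = (F − K)·e^(−rT) = (495.4947 − 450.49) × 0.873978 = 39.3331
Value = R$39.33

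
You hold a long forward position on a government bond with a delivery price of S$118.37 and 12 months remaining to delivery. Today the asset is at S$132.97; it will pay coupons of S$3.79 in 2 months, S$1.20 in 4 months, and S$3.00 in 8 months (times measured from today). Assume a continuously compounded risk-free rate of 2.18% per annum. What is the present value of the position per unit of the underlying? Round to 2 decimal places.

PV(remaining coupons) I = 3.79·e^(−0.0218·2/12) + 1.20·e^(−0.0218·4/12) + 3.00·e^(−0.0218·8/12) = 7.9243
Current forward F = (S − I)·e^(rT) = (132.97 − 7.9243)·e^(0.0218·12/12) = 125.0457 × 1.022039 = 127.8016
Value (long) = (F − K)·e^(−rT) = (127.8016 − 118.37) × 0.978436 = 9.2282
Value = S$9.23

S$9.23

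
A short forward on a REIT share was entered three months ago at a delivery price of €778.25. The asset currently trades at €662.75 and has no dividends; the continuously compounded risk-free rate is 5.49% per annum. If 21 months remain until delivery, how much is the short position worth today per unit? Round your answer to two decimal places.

Current fair forward for the remaining 21 months: F = S·e^(r·T), r = 0.0549
F = 662.75 · e^(0.0549 × 21/12) = 662.75 × 1.100842 = 729.5830
Value of long forward = (F − K)·e^(−rT) = (729.5830 − 778.25) · e^(−0.0549·21/12)
= -48.6670 × 0.908396 = -44.21
Short position value = −(long value) = €44.21

€44.21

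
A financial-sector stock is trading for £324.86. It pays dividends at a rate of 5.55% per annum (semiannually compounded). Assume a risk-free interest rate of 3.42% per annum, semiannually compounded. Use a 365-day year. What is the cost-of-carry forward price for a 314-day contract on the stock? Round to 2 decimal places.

£319.09

F = S · (1+r/2)^(2T) / (1+q/2)^(2T)
= 324.86 × 1.029602 / 1.048221 = 324.86 × 0.982238
F = £319.09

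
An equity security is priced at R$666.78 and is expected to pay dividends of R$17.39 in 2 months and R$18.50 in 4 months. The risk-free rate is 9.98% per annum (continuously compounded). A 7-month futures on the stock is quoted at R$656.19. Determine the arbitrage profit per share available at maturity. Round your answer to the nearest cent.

PV(dividends) I = 17.39·e^(−0.0998·2/12) + 18.50·e^(−0.0998·4/12) = 34.9978
Fair futures F* = (S − I)·e^(rT) = (666.78 − 34.9978)·e^0.058217 = 631.7822 × 1.059945 = 669.6544
Market R$656.19 < fair 669.6544: forward underpriced → reverse cash-and-carry (short the stock, invest proceeds at r, pay the dividends, go long the forward).
Profit at T = |F_mkt − F*| = |656.19 − 669.6544| = R$13.46 per share

R$13.46 per share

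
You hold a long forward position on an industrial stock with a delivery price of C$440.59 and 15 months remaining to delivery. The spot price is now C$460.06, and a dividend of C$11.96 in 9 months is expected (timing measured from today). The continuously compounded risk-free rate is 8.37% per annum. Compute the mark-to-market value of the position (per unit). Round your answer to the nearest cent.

C$52.00

PV(remaining dividends) I = 11.96·e^(−0.0837·9/12) = 11.2323
Current forward F = (S − I)·e^(rT) = (460.06 − 11.2323)·e^(0.0837·15/12) = 448.8277 × 1.110294 = 498.3307
Value (long) = (F − K)·e^(−rT) = (498.3307 − 440.59) × 0.900662 = 52.0049
Value = C$52.00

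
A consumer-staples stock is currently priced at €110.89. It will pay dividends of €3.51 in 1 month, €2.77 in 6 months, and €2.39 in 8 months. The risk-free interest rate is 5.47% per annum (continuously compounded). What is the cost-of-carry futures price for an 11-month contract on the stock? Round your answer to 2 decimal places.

PV(dividends) I = 3.51·e^(−0.0547·1/12) + 2.77·e^(−0.0547·6/12) + 2.39·e^(−0.0547·8/12)
I = 3.4940 + 2.6953 + 2.3044 = 8.4937
F = (S − I)·e^(rT) = (110.89 − 8.4937) · e^(0.0547·11/12)
= 102.3963 · e^0.050142 = 102.3963 × 1.051420 = €107.66

€107.66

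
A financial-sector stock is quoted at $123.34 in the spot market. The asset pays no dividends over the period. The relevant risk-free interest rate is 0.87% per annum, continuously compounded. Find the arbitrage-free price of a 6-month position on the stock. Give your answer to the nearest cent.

F = S·e^(rT) = 123.34 · e^(0.0087 × 6/12)
= 123.34 · e^0.004350 = 123.34 × 1.004359
F = $123.88

$123.88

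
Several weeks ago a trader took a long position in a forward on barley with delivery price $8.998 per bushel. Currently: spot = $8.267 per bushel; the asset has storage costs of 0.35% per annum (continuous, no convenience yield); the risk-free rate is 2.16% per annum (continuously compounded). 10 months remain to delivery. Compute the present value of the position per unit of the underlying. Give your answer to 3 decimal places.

Current fair forward for the remaining 10 months: F = S·e^((r + u)·T), (r + u) = 0.0216 + 0.0035 = 0.0251
F = 8.267 · e^(0.0251 × 10/12) = 8.267 × 1.021137 = 8.4417
Value of long forward = (F − K)·e^(−rT) = (8.4417 − 8.998) · e^(−0.0216·10/12)
= -0.5563 × 0.982161 = -0.546

-$0.546 per bushel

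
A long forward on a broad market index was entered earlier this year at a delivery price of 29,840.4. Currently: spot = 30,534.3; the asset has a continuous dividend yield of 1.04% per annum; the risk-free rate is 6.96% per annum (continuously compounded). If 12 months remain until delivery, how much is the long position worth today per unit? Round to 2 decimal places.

Current fair forward for the remaining 12 months: F = S·e^((r − q)·T), (r − q) = 0.0696 − 0.0104 = 0.0592
F = 30534.3 · e^(0.0592 × 12/12) = 30534.3 × 1.06098742 = 32396.5082
Value of long forward = (F − K)·e^(−rT) = (32396.5082 − 29840.4) · e^(−0.0696·12/12)
= 2556.1082 × 0.93276685 = 2384.25

2384.25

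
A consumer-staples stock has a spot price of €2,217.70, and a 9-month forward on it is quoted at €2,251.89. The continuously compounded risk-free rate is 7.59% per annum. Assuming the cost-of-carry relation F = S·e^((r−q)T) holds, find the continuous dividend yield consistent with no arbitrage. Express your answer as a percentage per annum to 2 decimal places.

From F = S·e^((r−q)T): (r − q) = ln(F/S)/T
ln(2251.89/2217.70) = ln(1.015417) = 0.015299
(r − q) = 0.015299 / (9/12) = 0.020399
q = r − ln(F/S)/T = 0.0759 − 0.020399 = 0.055501
q = 5.55%

5.55%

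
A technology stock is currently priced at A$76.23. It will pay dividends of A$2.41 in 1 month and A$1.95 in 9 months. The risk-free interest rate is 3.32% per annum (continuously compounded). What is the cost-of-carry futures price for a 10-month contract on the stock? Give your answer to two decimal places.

PV(dividends) I = 2.41·e^(−0.0332·1/12) + 1.95·e^(−0.0332·9/12)
I = 2.4033 + 1.9020 = 4.3053
F = (S − I)·e^(rT) = (76.23 − 4.3053) · e^(0.0332·10/12)
= 71.9247 · e^0.027667 = 71.9247 × 1.028053 = A$73.94

A$73.94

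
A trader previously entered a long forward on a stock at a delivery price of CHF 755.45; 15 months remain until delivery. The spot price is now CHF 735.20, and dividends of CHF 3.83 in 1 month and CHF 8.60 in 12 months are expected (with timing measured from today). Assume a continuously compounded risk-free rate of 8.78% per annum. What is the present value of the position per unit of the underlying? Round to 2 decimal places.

CHF 46.59

PV(remaining dividends) I = 3.83·e^(−0.0878·1/12) + 8.60·e^(−0.0878·12/12) = 11.6792
Current forward F = (S − I)·e^(rT) = (735.20 − 11.6792)·e^(0.0878·15/12) = 723.5208 × 1.115999 = 807.4485
Value (long) = (F − K)·e^(−rT) = (807.4485 − 755.45) × 0.896058 = 46.5937
Value = CHF 46.59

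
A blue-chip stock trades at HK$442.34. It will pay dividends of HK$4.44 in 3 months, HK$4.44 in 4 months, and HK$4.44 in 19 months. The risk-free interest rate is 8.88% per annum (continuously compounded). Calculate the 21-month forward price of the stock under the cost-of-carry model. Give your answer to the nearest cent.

HK$502.09

PV(dividends) I = 4.44·e^(−0.0888·3/12) + 4.44·e^(−0.0888·4/12) + 4.44·e^(−0.0888·19/12)
I = 4.3425 + 4.3105 + 3.8576 = 12.5106
F = (S − I)·e^(rT) = (442.34 − 12.5106) · e^(0.0888·21/12)
= 429.8294 · e^0.155400 = 429.8294 × 1.168125 = HK$502.09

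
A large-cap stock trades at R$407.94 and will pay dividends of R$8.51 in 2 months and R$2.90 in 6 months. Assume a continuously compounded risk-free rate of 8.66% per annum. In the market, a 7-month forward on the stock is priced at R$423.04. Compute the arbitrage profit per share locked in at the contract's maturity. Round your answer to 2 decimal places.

PV(dividends) I = 8.51·e^(−0.0866·2/12) + 2.90·e^(−0.0866·6/12) = 11.1652
Fair forward F* = (S − I)·e^(rT) = (407.94 − 11.1652)·e^0.050517 = 396.7748 × 1.051815 = 417.3337
Market R$423.04 > fair 417.3337: forward overpriced → cash-and-carry (borrow at r, buy the stock and collect the dividends, short the forward).
Profit at T = |F_mkt − F*| = |423.04 − 417.3337| = R$5.71 per share

R$5.71 per share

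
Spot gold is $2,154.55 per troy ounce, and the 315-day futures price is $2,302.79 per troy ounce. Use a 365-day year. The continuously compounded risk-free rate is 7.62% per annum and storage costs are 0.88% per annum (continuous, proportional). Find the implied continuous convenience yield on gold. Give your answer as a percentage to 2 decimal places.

0.79%

F = S·e^((r+u−y)T) ⇒ (r+u−y) = ln(F/S)/T
ln(2302.79/2154.55) = 0.066540; /T ⇒ 0.077102
y = r + u − ln(F/S)/T = 0.0762 + 0.0088 − 0.077102 = 0.007898
y = 0.79%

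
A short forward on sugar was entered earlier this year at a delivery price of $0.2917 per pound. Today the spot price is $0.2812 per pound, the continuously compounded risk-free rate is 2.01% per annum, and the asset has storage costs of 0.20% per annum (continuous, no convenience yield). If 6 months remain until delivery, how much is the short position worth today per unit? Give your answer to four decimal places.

$0.0073 per pound

Current fair forward for the remaining 6 months: F = S·e^((r + u)·T), (r + u) = 0.0201 + 0.0020 = 0.0221
F = 0.2812 · e^(0.0221 × 6/12) = 0.2812 × 1.011111 = 0.2843
Value of long forward = (F − K)·e^(−rT) = (0.2843 − 0.2917) · e^(−0.0201·6/12)
= -0.0074 × 0.990000 = -0.0073
Short position value = −(long value) = $0.0073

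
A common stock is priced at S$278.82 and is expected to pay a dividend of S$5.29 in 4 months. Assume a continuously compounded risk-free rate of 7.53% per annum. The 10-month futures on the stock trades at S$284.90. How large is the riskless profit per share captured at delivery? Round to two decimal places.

PV(dividends) I = 5.29·e^(−0.0753·4/12) = 5.1589
Fair futures F* = (S − I)·e^(rT) = (278.82 − 5.1589)·e^0.062750 = 273.6611 × 1.064761 = 291.3837
Market S$284.90 < fair 291.3837: forward underpriced → reverse cash-and-carry (short the stock, invest proceeds at r, pay the dividends, go long the forward).
Profit at T = |F_mkt − F*| = |284.90 − 291.3837| = S$6.48 per share

S$6.48 per share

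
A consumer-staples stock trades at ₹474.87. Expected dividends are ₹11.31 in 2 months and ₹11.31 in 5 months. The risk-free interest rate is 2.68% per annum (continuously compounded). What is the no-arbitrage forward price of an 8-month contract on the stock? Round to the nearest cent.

₹460.58

PV(dividends) I = 11.31·e^(−0.0268·2/12) + 11.31·e^(−0.0268·5/12)
I = 11.2596 + 11.1844 = 22.4440
F = (S − I)·e^(rT) = (474.87 − 22.4440) · e^(0.0268·8/12)
= 452.4260 · e^0.017867 = 452.4260 × 1.018028 = ₹460.58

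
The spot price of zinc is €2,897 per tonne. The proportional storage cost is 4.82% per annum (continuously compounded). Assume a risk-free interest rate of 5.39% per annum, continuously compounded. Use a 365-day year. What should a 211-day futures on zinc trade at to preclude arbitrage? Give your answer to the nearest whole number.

€3,073 per tonne

Net carry = r + u − y = 0.0539 + 0.0482 − 0.0000 = 0.1021
F = S·e^((r+u−y)T) = 2897 · e^(0.1021 × 211/365) = 2897 · e^0.059022
= 2897 × 1.060799 = €3,073 per tonne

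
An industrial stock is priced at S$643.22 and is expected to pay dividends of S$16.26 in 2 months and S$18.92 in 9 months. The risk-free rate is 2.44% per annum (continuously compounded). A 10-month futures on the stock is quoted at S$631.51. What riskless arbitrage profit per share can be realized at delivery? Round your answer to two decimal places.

PV(dividends) I = 16.26·e^(−0.0244·2/12) + 18.92·e^(−0.0244·9/12) = 34.7709
Fair futures F* = (S − I)·e^(rT) = (643.22 − 34.7709)·e^0.020333 = 608.4491 × 1.020541 = 620.9473
Market S$631.51 > fair 620.9473: forward overpriced → cash-and-carry (borrow at r, buy the stock and collect the dividends, short the forward).
Profit at T = |F_mkt − F*| = |631.51 − 620.9473| = S$10.56 per share

S$10.56 per share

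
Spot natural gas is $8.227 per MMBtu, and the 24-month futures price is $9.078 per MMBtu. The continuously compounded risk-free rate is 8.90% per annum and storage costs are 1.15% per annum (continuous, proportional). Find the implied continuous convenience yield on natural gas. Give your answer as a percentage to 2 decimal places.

F = S·e^((r+u−y)T) ⇒ (r+u−y) = ln(F/S)/T
ln(9.078/8.227) = 0.098432; /T ⇒ 0.049216
y = r + u − ln(F/S)/T = 0.0890 + 0.0115 − 0.049216 = 0.051284
y = 5.13%

5.13%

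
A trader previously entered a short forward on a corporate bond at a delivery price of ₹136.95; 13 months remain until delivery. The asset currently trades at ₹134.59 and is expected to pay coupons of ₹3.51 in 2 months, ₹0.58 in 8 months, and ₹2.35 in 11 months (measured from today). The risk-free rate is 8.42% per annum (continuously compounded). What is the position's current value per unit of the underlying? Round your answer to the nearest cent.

PV(remaining coupons) I = 3.51·e^(−0.0842·2/12) + 0.58·e^(−0.0842·8/12) + 2.35·e^(−0.0842·11/12) = 6.1849
Current forward F = (S − I)·e^(rT) = (134.59 − 6.1849)·e^(0.0842·13/12) = 128.4051 × 1.095506 = 140.6686
Value (long) = (F − K)·e^(−rT) = (140.6686 − 136.95) × 0.912820 = 3.3944
Short position value = −(long value) = -₹3.39

-₹3.39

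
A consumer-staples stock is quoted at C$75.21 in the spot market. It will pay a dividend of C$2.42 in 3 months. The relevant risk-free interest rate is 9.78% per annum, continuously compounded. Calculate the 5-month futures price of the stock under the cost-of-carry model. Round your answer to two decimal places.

C$75.88

PV(dividends) I = 2.42·e^(−0.0978·3/12)
I = 2.3615
F = (S − I)·e^(rT) = (75.21 − 2.3615) · e^(0.0978·5/12)
= 72.8485 · e^0.040750 = 72.8485 × 1.041592 = C$75.88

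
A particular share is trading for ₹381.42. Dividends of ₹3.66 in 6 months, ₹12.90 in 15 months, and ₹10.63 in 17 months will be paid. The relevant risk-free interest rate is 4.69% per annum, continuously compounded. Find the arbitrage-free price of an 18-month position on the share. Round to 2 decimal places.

PV(dividends) I = 3.66·e^(−0.0469·6/12) + 12.90·e^(−0.0469·15/12) + 10.63·e^(−0.0469·17/12)
I = 3.5752 + 12.1655 + 9.9467 = 25.6874
F = (S − I)·e^(rT) = (381.42 − 25.6874) · e^(0.0469·18/12)
= 355.7326 · e^0.070350 = 355.7326 × 1.072884 = ₹381.66

₹381.66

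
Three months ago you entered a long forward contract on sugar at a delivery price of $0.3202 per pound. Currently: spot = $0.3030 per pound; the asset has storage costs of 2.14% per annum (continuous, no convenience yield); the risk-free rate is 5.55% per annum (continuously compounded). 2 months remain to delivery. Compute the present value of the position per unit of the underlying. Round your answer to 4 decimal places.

Current fair forward for the remaining 2 months: F = S·e^((r + u)·T), (r + u) = 0.0555 + 0.0214 = 0.0769
F = 0.3030 · e^(0.0769 × 2/12) = 0.3030 × 1.012899 = 0.3069
Value of long forward = (F − K)·e^(−rT) = (0.3069 − 0.3202) · e^(−0.0555·2/12)
= -0.0133 × 0.990793 = -0.0132

-$0.0132 per pound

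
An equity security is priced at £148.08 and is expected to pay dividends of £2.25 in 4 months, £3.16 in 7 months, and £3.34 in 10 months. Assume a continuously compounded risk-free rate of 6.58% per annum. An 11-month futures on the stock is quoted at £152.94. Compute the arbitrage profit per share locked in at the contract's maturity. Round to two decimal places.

PV(dividends) I = 2.25·e^(−0.0658·4/12) + 3.16·e^(−0.0658·7/12) + 3.34·e^(−0.0658·10/12) = 8.4040
Fair futures F* = (S − I)·e^(rT) = (148.08 − 8.4040)·e^0.060317 = 139.6760 × 1.062173 = 148.3601
Market £152.94 > fair 148.3601: forward overpriced → cash-and-carry (borrow at r, buy the stock and collect the dividends, short the forward).
Profit at T = |F_mkt − F*| = |152.94 − 148.3601| = £4.58 per share

£4.58 per share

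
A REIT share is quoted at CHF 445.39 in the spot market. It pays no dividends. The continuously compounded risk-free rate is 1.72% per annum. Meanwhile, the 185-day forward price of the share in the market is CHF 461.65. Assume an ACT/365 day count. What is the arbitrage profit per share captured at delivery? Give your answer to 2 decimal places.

CHF 12.36 per share

Fair forward: F* = S·e^(carry·T), with carry = r = 0.0172
F* = 445.39 · e^(0.0172 × 185/365) = 445.39 · e^0.008718 = 445.39 × 1.008756 = CHF 449.2898
Market CHF 461.65 > fair CHF 449.2898: forward overpriced → cash-and-carry (buy spot, short the forward).
At maturity, profit = |F_mkt − F*| = |461.65 − 449.2898| = CHF 12.36 per share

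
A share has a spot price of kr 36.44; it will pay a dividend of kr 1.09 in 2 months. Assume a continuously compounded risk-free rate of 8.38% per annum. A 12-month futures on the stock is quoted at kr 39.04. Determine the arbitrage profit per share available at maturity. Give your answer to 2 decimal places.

kr 0.58 per share

PV(dividends) I = 1.09·e^(−0.0838·2/12) = 1.0749
Fair futures F* = (S − I)·e^(rT) = (36.44 − 1.0749)·e^0.083800 = 35.3651 × 1.087411 = 38.4564
Market kr 39.04 > fair 38.4564: forward overpriced → cash-and-carry (borrow at r, buy the stock and collect the dividends, short the forward).
Profit at T = |F_mkt − F*| = |39.04 − 38.4564| = kr 0.58 per share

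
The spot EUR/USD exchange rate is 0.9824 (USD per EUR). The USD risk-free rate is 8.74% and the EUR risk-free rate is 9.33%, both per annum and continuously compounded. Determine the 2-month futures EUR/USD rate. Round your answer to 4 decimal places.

F = S·e^((r_USD − r_EUR)T) = 0.9824 · e^((0.0874 − 0.0933) × 2/12)
= 0.9824 · e^-0.000983 = 0.9824 × 0.999017
F = 0.9814 USD per EUR

0.9814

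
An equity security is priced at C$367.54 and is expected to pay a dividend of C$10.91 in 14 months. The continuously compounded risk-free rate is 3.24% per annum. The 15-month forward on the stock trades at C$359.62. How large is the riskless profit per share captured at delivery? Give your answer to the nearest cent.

C$12.17 per share

PV(dividends) I = 10.91·e^(−0.0324·14/12) = 10.5053
Fair forward F* = (S − I)·e^(rT) = (367.54 − 10.5053)·e^0.040500 = 357.0347 × 1.041331 = 371.7913
Market C$359.62 < fair 371.7913: forward underpriced → reverse cash-and-carry (short the stock, invest proceeds at r, pay the dividends, go long the forward).
Profit at T = |F_mkt − F*| = |359.62 − 371.7913| = C$12.17 per share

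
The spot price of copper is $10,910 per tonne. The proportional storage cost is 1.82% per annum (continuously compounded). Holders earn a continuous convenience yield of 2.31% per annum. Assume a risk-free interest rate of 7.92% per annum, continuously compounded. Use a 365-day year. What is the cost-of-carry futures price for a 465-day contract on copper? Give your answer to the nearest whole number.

Net carry = r + u − y = 0.0792 + 0.0182 − 0.0231 = 0.0743
F = S·e^((r+u−y)T) = 10910 · e^(0.0743 × 465/365) = 10910 · e^0.094656
= 10910 × 1.099281 = $11,993 per tonne

$11,993 per tonne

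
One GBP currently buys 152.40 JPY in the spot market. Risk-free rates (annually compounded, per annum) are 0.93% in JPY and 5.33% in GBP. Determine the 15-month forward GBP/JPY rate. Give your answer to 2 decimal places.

By covered interest parity, F = S · (1+r_JPY)^T / (1+r_GBP)^T
= 152.40 × 1.011638 / 1.067063 = 152.40 × 0.948058
F = 144.48 JPY per GBP

144.48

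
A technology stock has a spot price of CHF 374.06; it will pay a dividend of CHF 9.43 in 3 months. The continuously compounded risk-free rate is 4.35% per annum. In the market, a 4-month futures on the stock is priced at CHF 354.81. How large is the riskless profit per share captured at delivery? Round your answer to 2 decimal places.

PV(dividends) I = 9.43·e^(−0.0435·3/12) = 9.3280
Fair futures F* = (S − I)·e^(rT) = (374.06 − 9.3280)·e^0.014500 = 364.7320 × 1.014606 = 370.0593
Market CHF 354.81 < fair 370.0593: forward underpriced → reverse cash-and-carry (short the stock, invest proceeds at r, pay the dividends, go long the forward).
Profit at T = |F_mkt − F*| = |354.81 − 370.0593| = CHF 15.25 per share

CHF 15.25 per share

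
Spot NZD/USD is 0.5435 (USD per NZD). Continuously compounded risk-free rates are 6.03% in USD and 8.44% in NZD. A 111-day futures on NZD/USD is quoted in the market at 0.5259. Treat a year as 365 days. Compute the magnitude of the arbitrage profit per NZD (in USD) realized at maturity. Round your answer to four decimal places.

0.0136 per NZD (in USD)

Fair futures: F* = S·e^(carry·T), with carry = (r_USD − r_NZD) = 0.0603 − 0.0844 = -0.0241
F* = 0.5435 · e^(-0.0241 × 111/365) = 0.5435 · e^-0.007329 = 0.5435 × 0.992698 = 0.5395
Market 0.5259 < fair 0.5395: forward underpriced → reverse cash-and-carry (short spot, go long the forward).
At maturity, profit = |F_mkt − F*| = |0.5259 − 0.5395| = 0.0136 per NZD (in USD)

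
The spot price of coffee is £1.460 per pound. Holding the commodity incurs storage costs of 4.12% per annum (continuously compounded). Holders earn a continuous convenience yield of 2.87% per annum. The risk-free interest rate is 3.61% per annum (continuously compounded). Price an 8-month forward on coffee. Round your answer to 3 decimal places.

£1.508 per pound

Net carry = r + u − y = 0.0361 + 0.0412 − 0.0287 = 0.0486
F = S·e^((r+u−y)T) = 1.460 · e^(0.0486 × 8/12) = 1.460 · e^0.032400
= 1.460 × 1.032931 = £1.508 per pound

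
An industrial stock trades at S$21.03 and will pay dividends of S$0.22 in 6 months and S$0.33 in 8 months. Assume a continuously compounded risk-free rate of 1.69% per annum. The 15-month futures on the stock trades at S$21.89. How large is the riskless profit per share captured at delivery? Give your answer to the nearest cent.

PV(dividends) I = 0.22·e^(−0.0169·6/12) + 0.33·e^(−0.0169·8/12) = 0.5445
Fair futures F* = (S − I)·e^(rT) = (21.03 − 0.5445)·e^0.021125 = 20.4855 × 1.021350 = 20.9229
Market S$21.89 > fair 20.9229: forward overpriced → cash-and-carry (borrow at r, buy the stock and collect the dividends, short the forward).
Profit at T = |F_mkt − F*| = |21.89 − 20.9229| = S$0.97 per share

S$0.97 per share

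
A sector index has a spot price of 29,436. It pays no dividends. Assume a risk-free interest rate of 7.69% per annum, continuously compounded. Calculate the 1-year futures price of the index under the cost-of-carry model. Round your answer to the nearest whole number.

F = S·e^(rT) = 29436 · e^(0.0769 × 1)
= 29436 · e^0.076900 = 29436 × 1.079934
F = 31,789

31,789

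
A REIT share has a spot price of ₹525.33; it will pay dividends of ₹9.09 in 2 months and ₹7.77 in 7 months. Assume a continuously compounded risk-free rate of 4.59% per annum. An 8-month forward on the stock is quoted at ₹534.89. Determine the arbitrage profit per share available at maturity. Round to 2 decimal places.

₹10.34 per share

PV(dividends) I = 9.09·e^(−0.0459·2/12) + 7.77·e^(−0.0459·7/12) = 16.5854
Fair forward F* = (S − I)·e^(rT) = (525.33 − 16.5854)·e^0.030600 = 508.7446 × 1.031073 = 524.5528
Market ₹534.89 > fair 524.5528: forward overpriced → cash-and-carry (borrow at r, buy the stock and collect the dividends, short the forward).
Profit at T = |F_mkt − F*| = |534.89 − 524.5528| = ₹10.34 per share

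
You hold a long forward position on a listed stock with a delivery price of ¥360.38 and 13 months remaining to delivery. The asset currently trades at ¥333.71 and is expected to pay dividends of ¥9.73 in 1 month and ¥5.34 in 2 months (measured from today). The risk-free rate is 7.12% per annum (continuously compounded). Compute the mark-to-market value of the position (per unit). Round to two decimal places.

-¥14.87

PV(remaining dividends) I = 9.73·e^(−0.0712·1/12) + 5.34·e^(−0.0712·2/12) = 14.9494
Current forward F = (S − I)·e^(rT) = (333.71 − 14.9494)·e^(0.0712·13/12) = 318.7606 × 1.080186 = 344.3207
Value (long) = (F − K)·e^(−rT) = (344.3207 − 360.38) × 0.925766 = -14.8672
Value = -¥14.87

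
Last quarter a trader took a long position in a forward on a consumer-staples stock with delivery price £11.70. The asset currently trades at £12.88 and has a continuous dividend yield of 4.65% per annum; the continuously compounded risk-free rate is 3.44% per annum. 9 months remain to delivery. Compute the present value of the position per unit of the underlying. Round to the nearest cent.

Current fair forward for the remaining 9 months: F = S·e^((r − q)·T), (r − q) = 0.0344 − 0.0465 = -0.0121
F = 12.88 · e^(-0.0121 × 9/12) = 12.88 × 0.990966 = 12.7636
Value of long forward = (F − K)·e^(−rT) = (12.7636 − 11.70) · e^(−0.0344·9/12)
= 1.0636 × 0.974530 = 1.04

£1.04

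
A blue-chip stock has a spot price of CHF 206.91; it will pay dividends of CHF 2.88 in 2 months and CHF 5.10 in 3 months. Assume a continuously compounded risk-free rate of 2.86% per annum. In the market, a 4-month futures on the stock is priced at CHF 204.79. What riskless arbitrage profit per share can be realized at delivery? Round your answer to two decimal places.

CHF 3.90 per share

PV(dividends) I = 2.88·e^(−0.0286·2/12) + 5.10·e^(−0.0286·3/12) = 7.9300
Fair futures F* = (S − I)·e^(rT) = (206.91 − 7.9300)·e^0.009533 = 198.9800 × 1.009579 = 200.8860
Market CHF 204.79 > fair 200.8860: forward overpriced → cash-and-carry (borrow at r, buy the stock and collect the dividends, short the forward).
Profit at T = |F_mkt − F*| = |204.79 − 200.8860| = CHF 3.90 per share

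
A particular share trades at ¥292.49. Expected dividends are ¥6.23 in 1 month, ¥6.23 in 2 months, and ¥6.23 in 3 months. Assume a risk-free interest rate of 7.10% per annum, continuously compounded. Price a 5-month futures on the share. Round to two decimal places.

¥282.25

PV(dividends) I = 6.23·e^(−0.0710·1/12) + 6.23·e^(−0.0710·2/12) + 6.23·e^(−0.0710·3/12)
I = 6.1932 + 6.1567 + 6.1204 = 18.4703
F = (S − I)·e^(rT) = (292.49 − 18.4703) · e^(0.0710·5/12)
= 274.0197 · e^0.029583 = 274.0197 × 1.030025 = ¥282.25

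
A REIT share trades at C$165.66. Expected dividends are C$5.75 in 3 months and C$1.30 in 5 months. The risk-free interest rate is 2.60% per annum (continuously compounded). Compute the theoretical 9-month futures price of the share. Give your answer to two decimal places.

PV(dividends) I = 5.75·e^(−0.0260·3/12) + 1.30·e^(−0.0260·5/12)
I = 5.7127 + 1.2860 = 6.9987
F = (S − I)·e^(rT) = (165.66 − 6.9987) · e^(0.0260·9/12)
= 158.6613 · e^0.019500 = 158.6613 × 1.019691 = C$161.79

C$161.79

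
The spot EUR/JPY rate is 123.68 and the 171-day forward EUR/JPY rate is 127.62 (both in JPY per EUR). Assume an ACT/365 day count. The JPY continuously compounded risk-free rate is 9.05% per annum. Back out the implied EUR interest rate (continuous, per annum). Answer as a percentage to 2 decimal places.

F = S·e^((r_JPY − r_EUR)T) ⇒ r_EUR = r_JPY − ln(F/S)/T
ln(127.62/123.68) = 0.031360; /(171/365) = 0.066938
r_EUR = 0.0905 − 0.066938 = 0.023562
r_EUR = 2.36%

2.36%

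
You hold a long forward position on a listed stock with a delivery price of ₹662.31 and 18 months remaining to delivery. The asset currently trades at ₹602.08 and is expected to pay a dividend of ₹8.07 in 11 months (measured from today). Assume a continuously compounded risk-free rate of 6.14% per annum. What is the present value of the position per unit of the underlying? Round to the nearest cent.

-₹9.58

PV(remaining dividends) I = 8.07·e^(−0.0614·11/12) = 7.6283
Current forward F = (S − I)·e^(rT) = (602.08 − 7.6283)·e^(0.0614·18/12) = 594.4517 × 1.096474 = 651.8008
Value (long) = (F − K)·e^(−rT) = (651.8008 − 662.31) × 0.912014 = -9.5845
Value = -₹9.58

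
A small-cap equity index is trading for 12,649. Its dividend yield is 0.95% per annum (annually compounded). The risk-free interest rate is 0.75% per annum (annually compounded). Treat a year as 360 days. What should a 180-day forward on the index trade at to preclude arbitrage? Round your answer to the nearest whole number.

F = S · (1+r)^T / (1+q)^T
= 12649 × 1.003743 / 1.004739 = 12649 × 0.999009
F = 12,636

12,636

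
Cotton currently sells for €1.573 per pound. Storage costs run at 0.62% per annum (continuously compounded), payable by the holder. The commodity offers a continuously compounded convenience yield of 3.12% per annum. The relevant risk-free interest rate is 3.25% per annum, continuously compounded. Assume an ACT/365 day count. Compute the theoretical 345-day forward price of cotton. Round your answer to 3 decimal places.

€1.584 per pound

Net carry = r + u − y = 0.0325 + 0.0062 − 0.0312 = 0.0075
F = S·e^((r+u−y)T) = 1.573 · e^(0.0075 × 345/365) = 1.573 · e^0.007089
= 1.573 × 1.007114 = €1.584 per pound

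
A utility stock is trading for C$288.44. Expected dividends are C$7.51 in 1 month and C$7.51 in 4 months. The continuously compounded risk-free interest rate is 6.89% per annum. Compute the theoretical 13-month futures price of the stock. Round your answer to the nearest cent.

C$294.84

PV(dividends) I = 7.51·e^(−0.0689·1/12) + 7.51·e^(−0.0689·4/12)
I = 7.4670 + 7.3395 = 14.8065
F = (S − I)·e^(rT) = (288.44 − 14.8065) · e^(0.0689·13/12)
= 273.6335 · e^0.074642 = 273.6335 × 1.077498 = C$294.84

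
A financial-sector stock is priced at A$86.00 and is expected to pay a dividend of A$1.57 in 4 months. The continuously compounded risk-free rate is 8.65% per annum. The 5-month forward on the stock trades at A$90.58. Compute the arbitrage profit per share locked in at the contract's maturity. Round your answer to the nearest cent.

A$3.01 per share

PV(dividends) I = 1.57·e^(−0.0865·4/12) = 1.5254
Fair forward F* = (S − I)·e^(rT) = (86.00 − 1.5254)·e^0.036042 = 84.4746 × 1.036699 = 87.5747
Market A$90.58 > fair 87.5747: forward overpriced → cash-and-carry (borrow at r, buy the stock and collect the dividends, short the forward).
Profit at T = |F_mkt − F*| = |90.58 − 87.5747| = A$3.01 per share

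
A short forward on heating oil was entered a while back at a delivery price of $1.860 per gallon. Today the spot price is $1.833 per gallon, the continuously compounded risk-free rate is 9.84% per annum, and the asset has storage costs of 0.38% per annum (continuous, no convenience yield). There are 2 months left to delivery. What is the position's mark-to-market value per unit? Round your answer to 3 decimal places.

-$0.004 per gallon

Current fair forward for the remaining 2 months: F = S·e^((r + u)·T), (r + u) = 0.0984 + 0.0038 = 0.1022
F = 1.833 · e^(0.1022 × 2/12) = 1.833 × 1.017179 = 1.8645
Value of long forward = (F − K)·e^(−rT) = (1.8645 − 1.860) · e^(−0.0984·2/12)
= 0.0045 × 0.983734 = 0.004
Short position value = −(long value) = -$0.004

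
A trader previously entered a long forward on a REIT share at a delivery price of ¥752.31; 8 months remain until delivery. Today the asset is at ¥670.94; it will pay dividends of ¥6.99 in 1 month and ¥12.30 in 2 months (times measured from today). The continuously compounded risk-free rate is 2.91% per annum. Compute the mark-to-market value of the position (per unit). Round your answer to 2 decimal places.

-¥86.13

PV(remaining dividends) I = 6.99·e^(−0.0291·1/12) + 12.30·e^(−0.0291·2/12) = 19.2136
Current forward F = (S − I)·e^(rT) = (670.94 − 19.2136)·e^(0.0291·8/12) = 651.7264 × 1.019589 = 664.4931
Value (long) = (F − K)·e^(−rT) = (664.4931 − 752.31) × 0.980787 = -86.1297
Value = -¥86.13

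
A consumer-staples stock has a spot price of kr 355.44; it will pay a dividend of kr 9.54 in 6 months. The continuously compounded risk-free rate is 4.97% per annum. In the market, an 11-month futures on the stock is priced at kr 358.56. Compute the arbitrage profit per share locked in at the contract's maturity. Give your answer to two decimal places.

PV(dividends) I = 9.54·e^(−0.0497·6/12) = 9.3059
Fair futures F* = (S − I)·e^(rT) = (355.44 − 9.3059)·e^0.045558 = 346.1341 × 1.046612 = 362.2681
Market kr 358.56 < fair 362.2681: forward underpriced → reverse cash-and-carry (short the stock, invest proceeds at r, pay the dividends, go long the forward).
Profit at T = |F_mkt − F*| = |358.56 − 362.2681| = kr 3.71 per share

kr 3.71 per share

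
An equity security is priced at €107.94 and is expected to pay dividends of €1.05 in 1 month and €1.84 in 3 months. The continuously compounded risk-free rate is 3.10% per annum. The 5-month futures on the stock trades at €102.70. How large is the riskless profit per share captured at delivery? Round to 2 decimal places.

PV(dividends) I = 1.05·e^(−0.0310·1/12) + 1.84·e^(−0.0310·3/12) = 2.8731
Fair futures F* = (S − I)·e^(rT) = (107.94 − 2.8731)·e^0.012917 = 105.0669 × 1.013001 = 106.4329
Market €102.70 < fair 106.4329: forward underpriced → reverse cash-and-carry (short the stock, invest proceeds at r, pay the dividends, go long the forward).
Profit at T = |F_mkt − F*| = |102.70 − 106.4329| = €3.73 per share

€3.73 per share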